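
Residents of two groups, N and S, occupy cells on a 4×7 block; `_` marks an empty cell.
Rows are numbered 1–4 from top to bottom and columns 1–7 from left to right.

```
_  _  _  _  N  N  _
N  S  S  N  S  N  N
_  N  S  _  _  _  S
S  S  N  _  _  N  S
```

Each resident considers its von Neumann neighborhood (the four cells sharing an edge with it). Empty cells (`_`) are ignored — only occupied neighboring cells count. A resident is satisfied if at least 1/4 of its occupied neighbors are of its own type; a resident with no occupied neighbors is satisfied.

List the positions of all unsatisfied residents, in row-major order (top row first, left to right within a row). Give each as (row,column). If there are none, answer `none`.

(2,1), (2,4), (2,5), (3,2), (4,3), (4,6)

(1,5)N 1/2 satisfied
(1,6)N 2/2 satisfied
(2,1)N 0/1 not
(2,2)S 1/3 satisfied
(2,3)S 2/3 satisfied
(2,4)N 0/2 not
(2,5)S 0/3 not
(2,6)N 2/3 satisfied
(2,7)N 1/2 satisfied
(3,2)N 0/3 not
(3,3)S 1/3 satisfied
(3,7)S 1/2 satisfied
(4,1)S 1/1 satisfied
(4,2)S 1/3 satisfied
(4,3)N 0/2 not
(4,6)N 0/1 not
(4,7)S 1/2 satisfied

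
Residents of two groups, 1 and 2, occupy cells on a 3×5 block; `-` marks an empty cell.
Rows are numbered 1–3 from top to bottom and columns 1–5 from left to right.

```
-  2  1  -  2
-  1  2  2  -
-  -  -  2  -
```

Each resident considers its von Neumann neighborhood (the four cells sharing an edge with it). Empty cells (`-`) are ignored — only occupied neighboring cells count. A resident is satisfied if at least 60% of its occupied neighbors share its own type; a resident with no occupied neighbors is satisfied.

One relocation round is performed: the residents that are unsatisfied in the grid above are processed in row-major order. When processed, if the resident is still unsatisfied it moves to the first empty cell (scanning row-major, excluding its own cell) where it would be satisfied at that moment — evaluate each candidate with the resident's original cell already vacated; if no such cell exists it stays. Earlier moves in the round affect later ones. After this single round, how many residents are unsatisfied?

Initially unsatisfied (in order): (1,2), (1,3), (2,2), (2,3).
  (1,2) → (1,1).
  (1,3) → (3,1).
  (2,2) → (3,2).
  (2,3): now satisfied by earlier moves; stays.
Resulting grid:
2 - - - 2
- - 2 2 -
1 1 - 2 -
All satisfied now.

0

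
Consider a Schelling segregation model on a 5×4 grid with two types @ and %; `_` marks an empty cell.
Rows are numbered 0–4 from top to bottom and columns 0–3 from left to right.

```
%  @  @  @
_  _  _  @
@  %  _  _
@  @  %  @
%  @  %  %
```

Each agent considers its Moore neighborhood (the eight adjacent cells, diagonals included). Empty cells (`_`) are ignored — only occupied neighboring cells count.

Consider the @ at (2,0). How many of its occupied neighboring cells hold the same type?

2

Occupied neighbors of (2,0): (2,1)=%, (3,0)=@, (3,1)=@.
Same type (@): 2 of 3.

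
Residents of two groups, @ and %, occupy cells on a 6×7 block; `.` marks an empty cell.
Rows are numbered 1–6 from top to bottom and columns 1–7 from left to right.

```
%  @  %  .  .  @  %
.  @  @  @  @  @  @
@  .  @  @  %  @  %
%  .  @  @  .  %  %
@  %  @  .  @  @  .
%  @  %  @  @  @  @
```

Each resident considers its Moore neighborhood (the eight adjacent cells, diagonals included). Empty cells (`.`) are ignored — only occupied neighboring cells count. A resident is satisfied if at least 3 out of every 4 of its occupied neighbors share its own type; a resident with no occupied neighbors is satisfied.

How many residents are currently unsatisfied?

22

(1,1)% 0/2 ✗
(1,2)@ 2/4 ✗
(1,3)% 0/4 ✗
(1,6)@ 3/4 ✓
(1,7)% 0/3 ✗
(2,2)@ 4/6 ✗
(2,3)@ 5/6 ✓
(2,4)@ 4/6 ✗
(2,5)@ 5/6 ✓
(2,6)@ 4/7 ✗
(2,7)@ 3/5 ✗
(3,1)@ 1/2 ✗
(3,3)@ 6/6 ✓
(3,4)@ 6/7 ✓
(3,5)% 1/7 ✗
(3,6)@ 3/7 ✗
(3,7)% 2/5 ✗
(4,1)% 1/3 ✗
(4,3)@ 4/5 ✓
(4,4)@ 5/6 ✓
(4,6)% 3/6 ✗
(4,7)% 2/4 ✗
(5,1)@ 1/4 ✗
(5,2)% 3/7 ✗
(5,3)@ 4/6 ✗
(5,5)@ 5/6 ✓
(5,6)@ 4/6 ✗
(6,1)% 1/3 ✗
(6,2)@ 2/5 ✗
(6,3)% 1/4 ✗
(6,4)@ 3/4 ✓
(6,5)@ 4/4 ✓
(6,6)@ 4/4 ✓
(6,7)@ 2/2 ✓
Unsatisfied: (1,1), (1,2), (1,3), (1,7), (2,2), (2,4), (2,6), (2,7), (3,1), (3,5), (3,6), (3,7), (4,1), (4,6), (4,7), (5,1), (5,2), (5,3), (5,6), (6,1), (6,2), (6,3) — 22 in total.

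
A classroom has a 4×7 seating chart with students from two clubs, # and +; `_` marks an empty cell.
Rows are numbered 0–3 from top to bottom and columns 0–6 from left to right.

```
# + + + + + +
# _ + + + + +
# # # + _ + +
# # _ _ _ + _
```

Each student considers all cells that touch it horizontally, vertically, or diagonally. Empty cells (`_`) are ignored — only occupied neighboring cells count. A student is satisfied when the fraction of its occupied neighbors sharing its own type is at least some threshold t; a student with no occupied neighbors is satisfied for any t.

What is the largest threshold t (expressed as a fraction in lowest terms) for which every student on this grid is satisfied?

2/5

(0,0)# 1/2
(0,1)+ 2/4
(0,2)+ 4/4
(0,3)+ 5/5
(0,4)+ 5/5
(0,5)+ 5/5
(0,6)+ 3/3
(1,0)# 3/4
(1,2)+ 5/7
(1,3)+ 6/7
(1,4)+ 7/7
(1,5)+ 7/7
(1,6)+ 5/5
(2,0)# 4/4
(2,1)# 5/6
(2,2)# 2/5
(2,3)+ 3/4
(2,5)+ 5/5
(2,6)+ 4/4
(3,0)# 3/3
(3,1)# 4/4
(3,5)+ 2/2
The smallest same-type fraction is 2/5 at (2,2), which reduces to 2/5. Any threshold above that leaves this student unsatisfied.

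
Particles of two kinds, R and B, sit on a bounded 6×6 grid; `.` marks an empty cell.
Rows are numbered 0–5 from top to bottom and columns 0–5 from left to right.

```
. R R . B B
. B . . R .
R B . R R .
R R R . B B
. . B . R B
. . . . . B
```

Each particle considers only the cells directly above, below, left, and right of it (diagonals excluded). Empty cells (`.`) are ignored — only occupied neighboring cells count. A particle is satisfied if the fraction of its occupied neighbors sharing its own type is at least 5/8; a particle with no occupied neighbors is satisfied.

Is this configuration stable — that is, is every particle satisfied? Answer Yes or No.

No

(0,1)R 1/2 ✗
(0,2)R 1/1 ✓
(0,4)B 1/2 ✗
(0,5)B 1/1 ✓
(1,1)B 1/2 ✗
(1,4)R 1/2 ✗
(2,0)R 1/2 ✗
(2,1)B 1/3 ✗
(2,3)R 1/1 ✓
(2,4)R 2/3 ✓
(3,0)R 2/2 ✓
(3,1)R 2/3 ✓
(3,2)R 1/2 ✗
(3,4)B 1/3 ✗
(3,5)B 2/2 ✓
(4,2)B 0/1 ✗
(4,4)R 0/2 ✗
(4,5)B 2/3 ✓
(5,5)B 1/1 ✓
For instance (0,1) has only 1/2 same-type neighbors, below 5/8.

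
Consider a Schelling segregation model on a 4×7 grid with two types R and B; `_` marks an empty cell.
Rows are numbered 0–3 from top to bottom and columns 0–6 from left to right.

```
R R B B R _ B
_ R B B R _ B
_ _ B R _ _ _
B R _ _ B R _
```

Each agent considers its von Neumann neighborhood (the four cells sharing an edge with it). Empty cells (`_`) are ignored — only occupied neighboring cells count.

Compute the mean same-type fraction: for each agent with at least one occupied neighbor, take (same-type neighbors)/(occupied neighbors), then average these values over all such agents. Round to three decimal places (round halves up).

Row 0: (0,0)R 1/1 · (0,1)R 2/3 · (0,2)B 2/3 · (0,3)B 2/3 · (0,4)R 1/2 · (0,6)B 1/1
Row 1: (1,1)R 1/2 · (1,2)B 3/4 · (1,3)B 2/4 · (1,4)R 1/2 · (1,6)B 1/1
Row 2: (2,2)B 1/2 · (2,3)R 0/2
Row 3: (3,0)B 0/1 · (3,1)R 0/1 · (3,4)B 0/1 · (3,5)R 0/1
Sum over 17 agents: 1/1 + 2/3 + 2/3 + 2/3 + 1/2 + 1/1 + 1/2 + 3/4 + 2/4 + 1/2 + 1/1 + 1/2 + 0/2 + 0/1 + 0/1 + 0/1 + 0/1 = 33/4; mean = 33/4 ÷ 17 = 33/68 = 0.485294… → 0.485.

0.485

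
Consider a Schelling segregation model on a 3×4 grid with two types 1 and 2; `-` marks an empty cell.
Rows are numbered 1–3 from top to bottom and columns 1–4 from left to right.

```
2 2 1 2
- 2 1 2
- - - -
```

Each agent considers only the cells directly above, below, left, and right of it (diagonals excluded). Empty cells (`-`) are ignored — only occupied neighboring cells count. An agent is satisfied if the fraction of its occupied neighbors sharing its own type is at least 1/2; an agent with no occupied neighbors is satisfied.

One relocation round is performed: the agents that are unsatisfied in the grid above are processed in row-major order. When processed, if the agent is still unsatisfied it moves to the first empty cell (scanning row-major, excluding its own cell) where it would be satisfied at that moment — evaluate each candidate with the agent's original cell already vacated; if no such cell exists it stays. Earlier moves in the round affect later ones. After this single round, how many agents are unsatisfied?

Initially unsatisfied (in order): (1,3), (2,3).
  (1,3) → (3,1).
  (2,3) → (3,2).
Resulting grid:
2 2 - 2
- 2 - 2
1 1 - -
All satisfied now.

0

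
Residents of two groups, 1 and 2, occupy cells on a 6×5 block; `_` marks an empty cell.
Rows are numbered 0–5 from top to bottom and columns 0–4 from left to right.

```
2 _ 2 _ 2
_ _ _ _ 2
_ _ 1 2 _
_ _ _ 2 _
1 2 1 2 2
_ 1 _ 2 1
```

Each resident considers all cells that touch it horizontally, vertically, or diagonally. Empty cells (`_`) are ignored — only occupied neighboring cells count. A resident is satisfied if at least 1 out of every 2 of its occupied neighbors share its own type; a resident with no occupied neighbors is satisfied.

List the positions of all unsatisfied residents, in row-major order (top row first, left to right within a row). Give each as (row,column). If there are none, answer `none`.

(0,0)2 0/0 ✓
(0,2)2 0/0 ✓
(0,4)2 1/1 ✓
(1,4)2 2/2 ✓
(2,2)1 0/2 ✗
(2,3)2 2/3 ✓
(3,3)2 3/5 ✓
(4,0)1 1/2 ✓
(4,1)2 0/3 ✗
(4,2)1 1/5 ✗
(4,3)2 3/5 ✓
(4,4)2 3/4 ✓
(5,1)1 2/3 ✓
(5,3)2 2/4 ✓
(5,4)1 0/3 ✗

(2,2), (4,1), (4,2), (5,4)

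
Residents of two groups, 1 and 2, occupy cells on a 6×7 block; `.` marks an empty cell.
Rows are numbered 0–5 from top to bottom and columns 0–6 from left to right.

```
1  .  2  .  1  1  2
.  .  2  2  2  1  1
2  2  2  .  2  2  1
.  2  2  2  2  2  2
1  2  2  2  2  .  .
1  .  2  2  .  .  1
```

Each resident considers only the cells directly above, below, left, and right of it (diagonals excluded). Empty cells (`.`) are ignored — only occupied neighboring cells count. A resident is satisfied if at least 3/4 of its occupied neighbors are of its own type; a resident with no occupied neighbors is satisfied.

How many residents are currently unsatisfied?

Row 0: (0,0)1 0/0 satisfied · (0,2)2 1/1 satisfied · (0,4)1 1/2 not · (0,5)1 2/3 not · (0,6)2 0/2 not
Row 1: (1,2)2 3/3 satisfied · (1,3)2 2/2 satisfied · (1,4)2 2/4 not · (1,5)1 2/4 not · (1,6)1 2/3 not
Row 2: (2,0)2 1/1 satisfied · (2,1)2 3/3 satisfied · (2,2)2 3/3 satisfied · (2,4)2 3/3 satisfied · (2,5)2 2/4 not · (2,6)1 1/3 not
Row 3: (3,1)2 3/3 satisfied · (3,2)2 4/4 satisfied · (3,3)2 3/3 satisfied · (3,4)2 4/4 satisfied · (3,5)2 3/3 satisfied · (3,6)2 1/2 not
Row 4: (4,0)1 1/2 not · (4,1)2 2/3 not · (4,2)2 4/4 satisfied · (4,3)2 4/4 satisfied · (4,4)2 2/2 satisfied
Row 5: (5,0)1 1/1 satisfied · (5,2)2 2/2 satisfied · (5,3)2 2/2 satisfied · (5,6)1 0/0 satisfied
Unsatisfied: (0,4), (0,5), (0,6), (1,4), (1,5), (1,6), (2,5), (2,6), (3,6), (4,0), (4,1) — 11 in total.

11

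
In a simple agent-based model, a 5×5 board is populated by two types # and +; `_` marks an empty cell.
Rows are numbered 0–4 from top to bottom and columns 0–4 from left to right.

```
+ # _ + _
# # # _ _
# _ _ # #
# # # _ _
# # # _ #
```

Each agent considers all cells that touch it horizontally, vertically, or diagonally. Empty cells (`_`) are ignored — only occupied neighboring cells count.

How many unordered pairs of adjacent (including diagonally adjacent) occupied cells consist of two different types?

Scan each occupied cell's neighbors to the right and below (and the two forward diagonals) so each pair is counted once.
Row 0: +(0,0)–#(0,1)≠ +(0,0)–#(1,0)≠ +(0,0)–#(1,1)≠ #(0,1)–#(1,1)= #(0,1)–#(1,2)= #(0,1)–#(1,0)= +(0,3)–#(1,2)≠  → 4/7 unlike.
Row 1: #(1,0)–#(1,1)= #(1,0)–#(2,0)= #(1,1)–#(1,2)= #(1,1)–#(2,0)= #(1,2)–#(2,3)=  → 0/5 unlike.
Row 2: #(2,0)–#(3,0)= #(2,0)–#(3,1)= #(2,3)–#(2,4)= #(2,3)–#(3,2)=  → 0/4 unlike.
Row 3: #(3,0)–#(3,1)= #(3,0)–#(4,0)= #(3,0)–#(4,1)= #(3,1)–#(3,2)= #(3,1)–#(4,1)= #(3,1)–#(4,2)= #(3,1)–#(4,0)= #(3,2)–#(4,2)= #(3,2)–#(4,1)=  → 0/9 unlike.
Row 4: #(4,0)–#(4,1)= #(4,1)–#(4,2)=  → 0/2 unlike.
Total adjacent occupied pairs: 27; unlike-type pairs: 4.

4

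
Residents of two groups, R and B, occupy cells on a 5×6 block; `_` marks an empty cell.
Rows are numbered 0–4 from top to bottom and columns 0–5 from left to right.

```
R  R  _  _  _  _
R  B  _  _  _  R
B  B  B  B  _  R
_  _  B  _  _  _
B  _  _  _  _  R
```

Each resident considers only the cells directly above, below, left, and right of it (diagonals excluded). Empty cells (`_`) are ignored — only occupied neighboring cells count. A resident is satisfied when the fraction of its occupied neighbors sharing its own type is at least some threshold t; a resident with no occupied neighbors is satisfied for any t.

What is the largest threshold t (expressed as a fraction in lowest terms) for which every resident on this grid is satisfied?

1/3

Row 0: (0,0)R 2/2 · (0,1)R 1/2
Row 1: (1,0)R 1/3 · (1,1)B 1/3 · (1,5)R 1/1
Row 2: (2,0)B 1/2 · (2,1)B 3/3 · (2,2)B 3/3 · (2,3)B 1/1 · (2,5)R 1/1
Row 3: (3,2)B 1/1
Row 4: (4,0)B — no occupied neighbors · (4,5)R — no occupied neighbors
The smallest same-type fraction is 1/3 at (1,0), which reduces to 1/3. Any threshold above that leaves this resident unsatisfied.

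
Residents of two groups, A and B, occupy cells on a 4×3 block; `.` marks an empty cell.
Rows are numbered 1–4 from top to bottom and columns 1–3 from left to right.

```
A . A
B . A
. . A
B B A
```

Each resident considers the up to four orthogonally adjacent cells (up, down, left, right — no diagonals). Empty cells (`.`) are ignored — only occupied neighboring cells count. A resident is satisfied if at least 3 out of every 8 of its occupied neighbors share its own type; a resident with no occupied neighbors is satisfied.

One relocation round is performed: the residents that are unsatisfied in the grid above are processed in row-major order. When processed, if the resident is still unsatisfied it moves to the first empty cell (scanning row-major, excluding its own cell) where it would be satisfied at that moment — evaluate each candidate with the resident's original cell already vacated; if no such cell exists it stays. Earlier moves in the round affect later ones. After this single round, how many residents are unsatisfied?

Initially unsatisfied (in order): (1,1), (2,1).
  (1,1) → (1,2).
  (2,1): now satisfied by earlier moves; stays.
Resulting grid:
. A A
B . A
. . A
B B A
All satisfied now.

0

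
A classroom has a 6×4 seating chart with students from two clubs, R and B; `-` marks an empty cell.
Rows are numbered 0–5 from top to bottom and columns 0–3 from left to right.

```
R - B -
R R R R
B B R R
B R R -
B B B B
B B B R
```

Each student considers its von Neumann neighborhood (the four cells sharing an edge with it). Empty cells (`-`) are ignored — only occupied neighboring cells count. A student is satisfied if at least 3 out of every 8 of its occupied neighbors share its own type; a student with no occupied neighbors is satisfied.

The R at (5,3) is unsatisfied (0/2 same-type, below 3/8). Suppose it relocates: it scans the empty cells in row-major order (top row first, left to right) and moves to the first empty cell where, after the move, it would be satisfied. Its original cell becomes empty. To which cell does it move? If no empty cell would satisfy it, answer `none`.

Vacating (5,3). Empty cells in order:
  (0,1): 2/3 same-type → satisfied — stop here.

(0,1)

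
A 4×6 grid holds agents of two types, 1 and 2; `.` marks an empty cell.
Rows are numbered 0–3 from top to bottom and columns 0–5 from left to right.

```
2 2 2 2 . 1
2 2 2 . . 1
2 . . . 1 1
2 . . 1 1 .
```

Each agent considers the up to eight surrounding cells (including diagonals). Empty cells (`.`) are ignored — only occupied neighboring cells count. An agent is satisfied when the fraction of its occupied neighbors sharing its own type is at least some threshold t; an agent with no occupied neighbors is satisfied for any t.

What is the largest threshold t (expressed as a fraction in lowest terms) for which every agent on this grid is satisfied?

Row 0: (0,0)2 3/3 · (0,1)2 5/5 · (0,2)2 4/4 · (0,3)2 2/2 · (0,5)1 1/1
Row 1: (1,0)2 4/4 · (1,1)2 6/6 · (1,2)2 4/4 · (1,5)1 3/3
Row 2: (2,0)2 3/3 · (2,4)1 4/4 · (2,5)1 3/3
Row 3: (3,0)2 1/1 · (3,3)1 2/2 · (3,4)1 3/3
The smallest same-type fraction is 3/3 at (0,0), which reduces to 1/1. Any threshold above that leaves this agent unsatisfied.

1/1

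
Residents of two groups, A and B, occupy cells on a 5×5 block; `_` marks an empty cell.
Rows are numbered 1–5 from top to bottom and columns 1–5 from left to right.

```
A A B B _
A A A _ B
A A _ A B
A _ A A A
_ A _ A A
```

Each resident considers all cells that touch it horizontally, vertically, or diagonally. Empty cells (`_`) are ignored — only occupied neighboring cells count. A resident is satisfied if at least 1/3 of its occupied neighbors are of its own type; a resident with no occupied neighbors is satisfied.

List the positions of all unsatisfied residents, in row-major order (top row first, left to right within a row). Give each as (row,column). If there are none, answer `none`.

(1,3), (3,5)

Row 1: (1,1)A 3/3 satisfied · (1,2)A 4/5 satisfied · (1,3)B 1/4 not · (1,4)B 2/3 satisfied
Row 2: (2,1)A 5/5 satisfied · (2,2)A 6/7 satisfied · (2,3)A 4/6 satisfied · (2,5)B 2/3 satisfied
Row 3: (3,1)A 4/4 satisfied · (3,2)A 6/6 satisfied · (3,4)A 4/6 satisfied · (3,5)B 1/4 not
Row 4: (4,1)A 3/3 satisfied · (4,3)A 5/5 satisfied · (4,4)A 5/6 satisfied · (4,5)A 4/5 satisfied
Row 5: (5,2)A 2/2 satisfied · (5,4)A 4/4 satisfied · (5,5)A 3/3 satisfied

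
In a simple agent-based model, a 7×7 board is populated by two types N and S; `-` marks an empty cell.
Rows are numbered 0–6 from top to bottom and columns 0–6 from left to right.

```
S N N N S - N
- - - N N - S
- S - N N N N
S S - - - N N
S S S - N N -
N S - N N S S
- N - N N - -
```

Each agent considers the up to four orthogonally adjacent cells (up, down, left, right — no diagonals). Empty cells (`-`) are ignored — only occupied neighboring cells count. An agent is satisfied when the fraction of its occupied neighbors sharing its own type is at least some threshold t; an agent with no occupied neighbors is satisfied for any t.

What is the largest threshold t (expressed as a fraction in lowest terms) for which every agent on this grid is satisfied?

0/1

Row 0: (0,0)S 0/1 · (0,1)N 1/2 · (0,2)N 2/2 · (0,3)N 2/3 · (0,4)S 0/2 · (0,6)N 0/1
Row 1: (1,3)N 3/3 · (1,4)N 2/3 · (1,6)S 0/2
Row 2: (2,1)S 1/1 · (2,3)N 2/2 · (2,4)N 3/3 · (2,5)N 3/3 · (2,6)N 2/3
Row 3: (3,0)S 2/2 · (3,1)S 3/3 · (3,5)N 3/3 · (3,6)N 2/2
Row 4: (4,0)S 2/3 · (4,1)S 4/4 · (4,2)S 1/1 · (4,4)N 2/2 · (4,5)N 2/3
Row 5: (5,0)N 0/2 · (5,1)S 1/3 · (5,3)N 2/2 · (5,4)N 3/4 · (5,5)S 1/3 · (5,6)S 1/1
Row 6: (6,1)N 0/1 · (6,3)N 2/2 · (6,4)N 2/2
The smallest same-type fraction is 0/1 at (0,0), which reduces to 0/1. Any threshold above that leaves this agent unsatisfied.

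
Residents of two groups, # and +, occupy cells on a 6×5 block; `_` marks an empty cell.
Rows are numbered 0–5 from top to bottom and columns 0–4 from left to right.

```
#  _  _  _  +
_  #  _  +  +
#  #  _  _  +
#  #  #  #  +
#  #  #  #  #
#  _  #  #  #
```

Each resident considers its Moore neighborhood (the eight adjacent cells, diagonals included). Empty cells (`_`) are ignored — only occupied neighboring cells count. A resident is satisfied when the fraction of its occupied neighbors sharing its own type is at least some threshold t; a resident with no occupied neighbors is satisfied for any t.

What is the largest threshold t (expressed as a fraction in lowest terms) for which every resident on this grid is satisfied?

1/4

(0,0)# 1/1
(0,4)+ 2/2
(1,1)# 3/3
(1,3)+ 3/3
(1,4)+ 3/3
(2,0)# 4/4
(2,1)# 5/5
(2,4)+ 3/4
(3,0)# 5/5
(3,1)# 7/7
(3,2)# 6/6
(3,3)# 4/6
(3,4)+ 1/4
(4,0)# 4/4
(4,1)# 7/7
(4,2)# 7/7
(4,3)# 7/8
(4,4)# 4/5
(5,0)# 2/2
(5,2)# 4/4
(5,3)# 5/5
(5,4)# 3/3
The smallest same-type fraction is 1/4 at (3,4), which reduces to 1/4. Any threshold above that leaves this resident unsatisfied.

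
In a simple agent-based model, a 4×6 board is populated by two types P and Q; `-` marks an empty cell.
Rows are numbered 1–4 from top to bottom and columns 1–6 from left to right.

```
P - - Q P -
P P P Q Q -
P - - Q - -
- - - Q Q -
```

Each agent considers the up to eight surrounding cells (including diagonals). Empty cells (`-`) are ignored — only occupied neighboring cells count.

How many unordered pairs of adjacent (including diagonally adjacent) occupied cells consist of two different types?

6

Scan each occupied cell's neighbors to the right and below (and the two forward diagonals) so each pair is counted once.
From row 1: 4 unlike of 8 pairs (running 4/8).
From row 2: 2 unlike of 9 pairs (running 6/17).
From row 3: 0 unlike of 2 pairs (running 6/19).
From row 4: 0 unlike of 1 pairs (running 6/20).
Total adjacent occupied pairs: 20; unlike-type pairs: 6.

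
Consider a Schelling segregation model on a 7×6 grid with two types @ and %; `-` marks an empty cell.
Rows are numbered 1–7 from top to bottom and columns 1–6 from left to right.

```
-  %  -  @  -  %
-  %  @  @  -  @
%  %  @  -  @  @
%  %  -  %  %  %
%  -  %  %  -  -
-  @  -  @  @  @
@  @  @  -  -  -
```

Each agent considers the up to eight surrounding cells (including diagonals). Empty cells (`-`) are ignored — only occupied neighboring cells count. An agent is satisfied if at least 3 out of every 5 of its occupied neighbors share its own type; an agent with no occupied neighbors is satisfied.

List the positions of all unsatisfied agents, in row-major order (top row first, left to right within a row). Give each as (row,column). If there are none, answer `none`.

(1,2), (1,6), (2,3), (3,3), (3,5), (3,6), (4,6), (6,4)

Row 1: (1,2)% 1/2 unhappy · (1,4)@ 2/2 ok · (1,6)% 0/1 unhappy
Row 2: (2,2)% 3/5 ok · (2,3)@ 3/6 unhappy · (2,4)@ 4/4 ok · (2,6)@ 2/3 ok
Row 3: (3,1)% 4/4 ok · (3,2)% 4/6 ok · (3,3)@ 2/6 unhappy · (3,5)@ 3/6 unhappy · (3,6)@ 2/4 unhappy
Row 4: (4,1)% 4/4 ok · (4,2)% 5/6 ok · (4,4)% 3/5 ok · (4,5)% 3/5 ok · (4,6)% 1/3 unhappy
Row 5: (5,1)% 2/3 ok · (5,3)% 3/5 ok · (5,4)% 3/5 ok
Row 6: (6,2)@ 3/5 ok · (6,4)@ 2/4 unhappy · (6,5)@ 2/3 ok · (6,6)@ 1/1 ok
Row 7: (7,1)@ 2/2 ok · (7,2)@ 3/3 ok · (7,3)@ 3/3 ok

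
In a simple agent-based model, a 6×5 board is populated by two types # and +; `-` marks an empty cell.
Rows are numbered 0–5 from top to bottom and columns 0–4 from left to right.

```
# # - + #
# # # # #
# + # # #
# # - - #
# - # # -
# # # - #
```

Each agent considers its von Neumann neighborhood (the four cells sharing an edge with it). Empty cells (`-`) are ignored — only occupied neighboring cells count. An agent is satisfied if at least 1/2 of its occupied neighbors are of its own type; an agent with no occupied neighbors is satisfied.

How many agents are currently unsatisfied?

(0,0)# 2/2 ✓
(0,1)# 2/2 ✓
(0,3)+ 0/2 ✗
(0,4)# 1/2 ✓
(1,0)# 3/3 ✓
(1,1)# 3/4 ✓
(1,2)# 3/3 ✓
(1,3)# 3/4 ✓
(1,4)# 3/3 ✓
(2,0)# 2/3 ✓
(2,1)+ 0/4 ✗
(2,2)# 2/3 ✓
(2,3)# 3/3 ✓
(2,4)# 3/3 ✓
(3,0)# 3/3 ✓
(3,1)# 1/2 ✓
(3,4)# 1/1 ✓
(4,0)# 2/2 ✓
(4,2)# 2/2 ✓
(4,3)# 1/1 ✓
(5,0)# 2/2 ✓
(5,1)# 2/2 ✓
(5,2)# 2/2 ✓
(5,4)# 0/0 ✓
Unsatisfied: (0,3), (2,1) — 2 in total.

2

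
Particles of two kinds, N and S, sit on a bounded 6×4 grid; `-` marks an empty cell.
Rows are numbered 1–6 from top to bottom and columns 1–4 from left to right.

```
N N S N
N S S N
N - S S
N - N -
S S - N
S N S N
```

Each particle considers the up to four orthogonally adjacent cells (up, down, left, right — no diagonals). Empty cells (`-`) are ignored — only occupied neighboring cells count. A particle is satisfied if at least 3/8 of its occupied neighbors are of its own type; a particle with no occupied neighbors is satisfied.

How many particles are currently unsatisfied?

Row 1: (1,1)N 2/2 ok · (1,2)N 1/3 unhappy · (1,3)S 1/3 unhappy · (1,4)N 1/2 ok
Row 2: (2,1)N 2/3 ok · (2,2)S 1/3 unhappy · (2,3)S 3/4 ok · (2,4)N 1/3 unhappy
Row 3: (3,1)N 2/2 ok · (3,3)S 2/3 ok · (3,4)S 1/2 ok
Row 4: (4,1)N 1/2 ok · (4,3)N 0/1 unhappy
Row 5: (5,1)S 2/3 ok · (5,2)S 1/2 ok · (5,4)N 1/1 ok
Row 6: (6,1)S 1/2 ok · (6,2)N 0/3 unhappy · (6,3)S 0/2 unhappy · (6,4)N 1/2 ok
Unsatisfied: (1,2), (1,3), (2,2), (2,4), (4,3), (6,2), (6,3) — 7 in total.

7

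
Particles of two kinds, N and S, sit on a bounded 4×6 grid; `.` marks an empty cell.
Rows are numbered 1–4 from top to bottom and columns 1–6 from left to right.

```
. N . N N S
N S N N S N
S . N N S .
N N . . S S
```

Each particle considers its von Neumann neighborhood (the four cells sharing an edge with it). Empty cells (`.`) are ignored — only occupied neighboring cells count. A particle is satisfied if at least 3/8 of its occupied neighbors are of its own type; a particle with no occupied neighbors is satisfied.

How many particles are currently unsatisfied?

Row 1: (1,2)N 0/1 ✗ · (1,4)N 2/2 ✓ · (1,5)N 1/3 ✗ · (1,6)S 0/2 ✗
Row 2: (2,1)N 0/2 ✗ · (2,2)S 0/3 ✗ · (2,3)N 2/3 ✓ · (2,4)N 3/4 ✓ · (2,5)S 1/4 ✗ · (2,6)N 0/2 ✗
Row 3: (3,1)S 0/2 ✗ · (3,3)N 2/2 ✓ · (3,4)N 2/3 ✓ · (3,5)S 2/3 ✓
Row 4: (4,1)N 1/2 ✓ · (4,2)N 1/1 ✓ · (4,5)S 2/2 ✓ · (4,6)S 1/1 ✓
Unsatisfied: (1,2), (1,5), (1,6), (2,1), (2,2), (2,5), (2,6), (3,1) — 8 in total.

8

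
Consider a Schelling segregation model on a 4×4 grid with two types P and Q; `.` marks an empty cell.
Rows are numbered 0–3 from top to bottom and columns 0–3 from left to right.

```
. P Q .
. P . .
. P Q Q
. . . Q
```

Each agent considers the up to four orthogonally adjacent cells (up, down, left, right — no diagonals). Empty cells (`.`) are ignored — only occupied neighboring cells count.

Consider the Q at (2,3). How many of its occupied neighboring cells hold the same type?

Occupied neighbors of (2,3): (3,3)=Q, (2,2)=Q.
Same type (Q): 2 of 2.

2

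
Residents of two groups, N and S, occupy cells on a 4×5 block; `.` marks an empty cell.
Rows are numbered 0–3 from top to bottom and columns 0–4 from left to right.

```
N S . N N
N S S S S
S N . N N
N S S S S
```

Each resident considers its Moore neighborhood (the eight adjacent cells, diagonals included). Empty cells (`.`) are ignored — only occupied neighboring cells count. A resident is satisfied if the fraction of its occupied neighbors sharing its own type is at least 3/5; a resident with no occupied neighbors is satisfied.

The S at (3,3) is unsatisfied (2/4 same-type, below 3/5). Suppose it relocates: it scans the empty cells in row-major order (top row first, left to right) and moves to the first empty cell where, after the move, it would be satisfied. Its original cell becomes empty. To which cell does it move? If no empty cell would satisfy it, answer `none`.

(0,2)

Vacating (3,3). Empty cells in order:
  (0,2): 4/5 same-type → satisfied — stop here.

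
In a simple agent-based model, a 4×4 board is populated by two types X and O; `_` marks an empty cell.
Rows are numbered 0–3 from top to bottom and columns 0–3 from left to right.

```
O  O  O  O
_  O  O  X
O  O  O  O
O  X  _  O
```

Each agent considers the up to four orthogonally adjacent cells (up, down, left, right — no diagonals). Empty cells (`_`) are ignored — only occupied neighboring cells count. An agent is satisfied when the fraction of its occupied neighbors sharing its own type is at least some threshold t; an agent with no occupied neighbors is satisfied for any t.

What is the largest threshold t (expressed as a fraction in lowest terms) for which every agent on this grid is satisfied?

Row 0: (0,0)O 1/1 · (0,1)O 3/3 · (0,2)O 3/3 · (0,3)O 1/2
Row 1: (1,1)O 3/3 · (1,2)O 3/4 · (1,3)X 0/3
Row 2: (2,0)O 2/2 · (2,1)O 3/4 · (2,2)O 3/3 · (2,3)O 2/3
Row 3: (3,0)O 1/2 · (3,1)X 0/2 · (3,3)O 1/1
The smallest same-type fraction is 0/3 at (1,3), which reduces to 0/1. Any threshold above that leaves this agent unsatisfied.

0/1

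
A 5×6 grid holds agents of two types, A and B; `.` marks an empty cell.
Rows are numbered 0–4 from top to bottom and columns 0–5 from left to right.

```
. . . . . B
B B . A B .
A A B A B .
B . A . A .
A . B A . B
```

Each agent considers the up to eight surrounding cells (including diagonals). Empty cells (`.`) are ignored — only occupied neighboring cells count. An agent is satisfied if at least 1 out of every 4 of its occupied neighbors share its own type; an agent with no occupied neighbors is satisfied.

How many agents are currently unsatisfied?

(0,5)B 1/1 ✓
(1,0)B 1/3 ✓
(1,1)B 2/4 ✓
(1,3)A 1/4 ✓
(1,4)B 2/4 ✓
(2,0)A 1/4 ✓
(2,1)A 2/6 ✓
(2,2)B 1/5 ✗
(2,3)A 3/6 ✓
(2,4)B 1/4 ✓
(3,0)B 0/3 ✗
(3,2)A 3/5 ✓
(3,4)A 2/4 ✓
(4,0)A 0/1 ✗
(4,2)B 0/2 ✗
(4,3)A 2/3 ✓
(4,5)B 0/1 ✗
Unsatisfied: (2,2), (3,0), (4,0), (4,2), (4,5) — 5 in total.

5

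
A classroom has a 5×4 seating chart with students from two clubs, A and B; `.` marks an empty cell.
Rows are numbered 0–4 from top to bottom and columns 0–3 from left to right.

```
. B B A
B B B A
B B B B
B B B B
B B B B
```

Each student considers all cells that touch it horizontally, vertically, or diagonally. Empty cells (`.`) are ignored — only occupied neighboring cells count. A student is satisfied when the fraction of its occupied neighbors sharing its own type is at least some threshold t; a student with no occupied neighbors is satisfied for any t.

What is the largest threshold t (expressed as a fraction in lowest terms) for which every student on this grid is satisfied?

(0,1)B 4/4
(0,2)B 3/5
(0,3)A 1/3
(1,0)B 4/4
(1,1)B 7/7
(1,2)B 6/8
(1,3)A 1/5
(2,0)B 5/5
(2,1)B 8/8
(2,2)B 7/8
(2,3)B 4/5
(3,0)B 5/5
(3,1)B 8/8
(3,2)B 8/8
(3,3)B 5/5
(4,0)B 3/3
(4,1)B 5/5
(4,2)B 5/5
(4,3)B 3/3
The smallest same-type fraction is 1/5 at (1,3), which reduces to 1/5. Any threshold above that leaves this student unsatisfied.

1/5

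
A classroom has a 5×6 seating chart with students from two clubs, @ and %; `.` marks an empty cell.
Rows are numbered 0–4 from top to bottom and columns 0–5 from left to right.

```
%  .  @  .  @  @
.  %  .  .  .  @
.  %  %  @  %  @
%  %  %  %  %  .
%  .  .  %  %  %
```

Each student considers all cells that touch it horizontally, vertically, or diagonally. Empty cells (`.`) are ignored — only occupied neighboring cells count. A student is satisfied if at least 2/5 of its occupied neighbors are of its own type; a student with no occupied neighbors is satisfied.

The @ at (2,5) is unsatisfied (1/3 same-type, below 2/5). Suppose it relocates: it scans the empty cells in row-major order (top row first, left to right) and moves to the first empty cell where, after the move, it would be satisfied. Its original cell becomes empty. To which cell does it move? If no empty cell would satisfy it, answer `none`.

Vacating (2,5). Empty cells in order:
  (0,1): 1/3 same-type → still unsatisfied.
  (0,3): 2/2 same-type → satisfied — stop here.

(0,3)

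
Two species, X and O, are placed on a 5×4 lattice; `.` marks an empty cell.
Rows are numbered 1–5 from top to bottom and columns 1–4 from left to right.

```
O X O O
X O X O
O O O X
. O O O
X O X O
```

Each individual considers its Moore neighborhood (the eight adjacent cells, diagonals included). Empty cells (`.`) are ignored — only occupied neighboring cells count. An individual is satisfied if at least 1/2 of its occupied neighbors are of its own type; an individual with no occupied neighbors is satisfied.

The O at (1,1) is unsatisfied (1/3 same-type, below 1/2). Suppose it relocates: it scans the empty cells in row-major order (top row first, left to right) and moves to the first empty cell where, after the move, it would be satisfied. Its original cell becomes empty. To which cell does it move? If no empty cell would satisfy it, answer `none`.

Vacating (1,1). Empty cells in order:
  (4,1): 4/5 same-type → satisfied — stop here.

(4,1)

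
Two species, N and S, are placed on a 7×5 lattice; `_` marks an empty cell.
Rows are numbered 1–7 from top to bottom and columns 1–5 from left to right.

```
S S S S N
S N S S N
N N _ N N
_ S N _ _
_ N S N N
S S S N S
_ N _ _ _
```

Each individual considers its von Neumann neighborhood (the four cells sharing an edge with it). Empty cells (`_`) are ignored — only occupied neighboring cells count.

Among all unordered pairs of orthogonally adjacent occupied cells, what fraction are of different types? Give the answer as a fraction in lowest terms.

Scan each occupied cell's neighbors to the right and below so each pair is counted once.
Row 1: S(1,1)–S(1,2)= S(1,1)–S(2,1)= S(1,2)–S(1,3)= S(1,2)–N(2,2)≠ S(1,3)–S(1,4)= S(1,3)–S(2,3)= S(1,4)–N(1,5)≠ S(1,4)–S(2,4)= N(1,5)–N(2,5)=  → 2/9 unlike.
Row 2: S(2,1)–N(2,2)≠ S(2,1)–N(3,1)≠ N(2,2)–S(2,3)≠ N(2,2)–N(3,2)= S(2,3)–S(2,4)= S(2,4)–N(2,5)≠ S(2,4)–N(3,4)≠ N(2,5)–N(3,5)=  → 5/8 unlike.
Row 3: N(3,1)–N(3,2)= N(3,2)–S(4,2)≠ N(3,4)–N(3,5)=  → 1/3 unlike.
Row 4: S(4,2)–N(4,3)≠ S(4,2)–N(5,2)≠ N(4,3)–S(5,3)≠  → 3/3 unlike.
Row 5: N(5,2)–S(5,3)≠ N(5,2)–S(6,2)≠ S(5,3)–N(5,4)≠ S(5,3)–S(6,3)= N(5,4)–N(5,5)= N(5,4)–N(6,4)= N(5,5)–S(6,5)≠  → 4/7 unlike.
Row 6: S(6,1)–S(6,2)= S(6,2)–S(6,3)= S(6,2)–N(7,2)≠ S(6,3)–N(6,4)≠ N(6,4)–S(6,5)≠  → 3/5 unlike.
Total adjacent occupied pairs: 35; unlike-type pairs: 18.
18/35 is already in lowest terms.

18/35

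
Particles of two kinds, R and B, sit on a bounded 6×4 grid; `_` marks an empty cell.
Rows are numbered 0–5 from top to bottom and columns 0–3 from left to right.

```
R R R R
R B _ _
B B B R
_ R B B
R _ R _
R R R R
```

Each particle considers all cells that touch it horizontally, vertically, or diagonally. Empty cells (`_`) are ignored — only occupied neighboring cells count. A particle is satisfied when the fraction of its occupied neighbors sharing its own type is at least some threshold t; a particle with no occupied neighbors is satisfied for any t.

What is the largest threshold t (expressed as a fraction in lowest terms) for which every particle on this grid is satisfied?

Row 0: (0,0)R 2/3 · (0,1)R 3/4 · (0,2)R 2/3 · (0,3)R 1/1
Row 1: (1,0)R 2/5 · (1,1)B 3/7
Row 2: (2,0)B 2/4 · (2,1)B 4/6 · (2,2)B 4/6 · (2,3)R 0/3
Row 3: (3,1)R 2/6 · (3,2)B 3/6 · (3,3)B 2/4
Row 4: (4,0)R 3/3 · (4,2)R 4/6
Row 5: (5,0)R 2/2 · (5,1)R 4/4 · (5,2)R 3/3 · (5,3)R 2/2
The smallest same-type fraction is 0/3 at (2,3), which reduces to 0/1. Any threshold above that leaves this particle unsatisfied.

0/1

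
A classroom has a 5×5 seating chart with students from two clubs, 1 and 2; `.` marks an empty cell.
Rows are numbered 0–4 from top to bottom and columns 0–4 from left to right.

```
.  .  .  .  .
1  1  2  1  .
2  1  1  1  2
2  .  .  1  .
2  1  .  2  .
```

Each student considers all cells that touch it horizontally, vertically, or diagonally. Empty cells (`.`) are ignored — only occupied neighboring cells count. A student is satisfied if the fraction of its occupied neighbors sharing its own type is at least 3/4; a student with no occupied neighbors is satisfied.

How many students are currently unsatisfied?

13

(1,0)1 2/3 ✗
(1,1)1 3/5 ✗
(1,2)2 0/5 ✗
(1,3)1 2/4 ✗
(2,0)2 1/4 ✗
(2,1)1 3/6 ✗
(2,2)1 5/6 ✓
(2,3)1 3/5 ✗
(2,4)2 0/3 ✗
(3,0)2 2/4 ✗
(3,3)1 2/4 ✗
(4,0)2 1/2 ✗
(4,1)1 0/2 ✗
(4,3)2 0/1 ✗
Unsatisfied: (1,0), (1,1), (1,2), (1,3), (2,0), (2,1), (2,3), (2,4), (3,0), (3,3), (4,0), (4,1), (4,3) — 13 in total.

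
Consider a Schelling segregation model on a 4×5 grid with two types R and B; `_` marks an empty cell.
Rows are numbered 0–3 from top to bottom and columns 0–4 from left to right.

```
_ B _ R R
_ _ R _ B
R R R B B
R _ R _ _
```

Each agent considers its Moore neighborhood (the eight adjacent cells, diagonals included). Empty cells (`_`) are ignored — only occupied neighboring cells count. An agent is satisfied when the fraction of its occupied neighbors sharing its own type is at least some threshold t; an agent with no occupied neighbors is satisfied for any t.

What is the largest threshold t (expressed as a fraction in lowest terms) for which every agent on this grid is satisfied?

0/1

Row 0: (0,1)B 0/1 · (0,3)R 2/3 · (0,4)R 1/2
Row 1: (1,2)R 3/5 · (1,4)B 2/4
Row 2: (2,0)R 2/2 · (2,1)R 5/5 · (2,2)R 3/4 · (2,3)B 2/5 · (2,4)B 2/2
Row 3: (3,0)R 2/2 · (3,2)R 2/3
The smallest same-type fraction is 0/1 at (0,1), which reduces to 0/1. Any threshold above that leaves this agent unsatisfied.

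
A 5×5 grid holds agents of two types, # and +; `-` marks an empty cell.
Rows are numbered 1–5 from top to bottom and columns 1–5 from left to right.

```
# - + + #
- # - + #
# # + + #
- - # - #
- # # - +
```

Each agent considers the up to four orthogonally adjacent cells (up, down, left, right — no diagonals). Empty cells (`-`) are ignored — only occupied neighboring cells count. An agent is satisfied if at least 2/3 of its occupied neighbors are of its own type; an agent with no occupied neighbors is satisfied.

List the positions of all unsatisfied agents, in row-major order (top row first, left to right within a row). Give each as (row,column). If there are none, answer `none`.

(1,1)# 0/0 ✓
(1,3)+ 1/1 ✓
(1,4)+ 2/3 ✓
(1,5)# 1/2 ✗
(2,2)# 1/1 ✓
(2,4)+ 2/3 ✓
(2,5)# 2/3 ✓
(3,1)# 1/1 ✓
(3,2)# 2/3 ✓
(3,3)+ 1/3 ✗
(3,4)+ 2/3 ✓
(3,5)# 2/3 ✓
(4,3)# 1/2 ✗
(4,5)# 1/2 ✗
(5,2)# 1/1 ✓
(5,3)# 2/2 ✓
(5,5)+ 0/1 ✗

(1,5), (3,3), (4,3), (4,5), (5,5)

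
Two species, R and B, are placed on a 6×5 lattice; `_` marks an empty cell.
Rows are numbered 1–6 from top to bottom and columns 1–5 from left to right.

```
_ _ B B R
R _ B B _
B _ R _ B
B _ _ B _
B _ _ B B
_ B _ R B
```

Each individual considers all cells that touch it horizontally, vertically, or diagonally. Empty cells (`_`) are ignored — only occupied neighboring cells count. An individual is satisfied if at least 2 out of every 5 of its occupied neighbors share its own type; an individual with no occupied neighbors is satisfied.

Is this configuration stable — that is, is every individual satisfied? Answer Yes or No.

Row 1: (1,3)B 3/3 ok · (1,4)B 3/4 ok · (1,5)R 0/2 unhappy
Row 2: (2,1)R 0/1 unhappy · (2,3)B 3/4 ok · (2,4)B 4/6 ok
Row 3: (3,1)B 1/2 ok · (3,3)R 0/3 unhappy · (3,5)B 2/2 ok
Row 4: (4,1)B 2/2 ok · (4,4)B 3/4 ok
Row 5: (5,1)B 2/2 ok · (5,4)B 3/4 ok · (5,5)B 3/4 ok
Row 6: (6,2)B 1/1 ok · (6,4)R 0/3 unhappy · (6,5)B 2/3 ok
For instance (1,5) has only 0/2 same-type neighbors, below 2/5.

No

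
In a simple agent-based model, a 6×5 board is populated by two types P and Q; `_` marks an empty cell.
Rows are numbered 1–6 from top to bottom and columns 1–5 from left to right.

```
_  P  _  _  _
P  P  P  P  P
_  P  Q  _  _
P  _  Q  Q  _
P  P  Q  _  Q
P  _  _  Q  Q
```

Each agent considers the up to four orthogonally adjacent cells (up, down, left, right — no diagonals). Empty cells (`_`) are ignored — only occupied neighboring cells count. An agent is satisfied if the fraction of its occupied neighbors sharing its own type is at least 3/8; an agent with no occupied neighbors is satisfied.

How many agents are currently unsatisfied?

(1,2)P 1/1 ok
(2,1)P 1/1 ok
(2,2)P 4/4 ok
(2,3)P 2/3 ok
(2,4)P 2/2 ok
(2,5)P 1/1 ok
(3,2)P 1/2 ok
(3,3)Q 1/3 unhappy
(4,1)P 1/1 ok
(4,3)Q 3/3 ok
(4,4)Q 1/1 ok
(5,1)P 3/3 ok
(5,2)P 1/2 ok
(5,3)Q 1/2 ok
(5,5)Q 1/1 ok
(6,1)P 1/1 ok
(6,4)Q 1/1 ok
(6,5)Q 2/2 ok
Unsatisfied: (3,3) — 1 in total.

1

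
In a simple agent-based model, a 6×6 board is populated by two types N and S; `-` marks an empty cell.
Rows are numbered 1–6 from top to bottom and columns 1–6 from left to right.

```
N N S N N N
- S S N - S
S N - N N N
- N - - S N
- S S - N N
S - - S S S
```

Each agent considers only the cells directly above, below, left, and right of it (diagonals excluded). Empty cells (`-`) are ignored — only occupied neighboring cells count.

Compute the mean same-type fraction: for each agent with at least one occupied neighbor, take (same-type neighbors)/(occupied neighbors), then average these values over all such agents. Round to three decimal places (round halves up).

Row 1: (1,1)N 1/1 · (1,2)N 1/3 · (1,3)S 1/3 · (1,4)N 2/3 · (1,5)N 2/2 · (1,6)N 1/2
Row 2: (2,2)S 1/3 · (2,3)S 2/3 · (2,4)N 2/3 · (2,6)S 0/2
Row 3: (3,1)S 0/1 · (3,2)N 1/3 · (3,4)N 2/2 · (3,5)N 2/3 · (3,6)N 2/3
Row 4: (4,2)N 1/2 · (4,5)S 0/3 · (4,6)N 2/3
Row 5: (5,2)S 1/2 · (5,3)S 1/1 · (5,5)N 1/3 · (5,6)N 2/3
Row 6: (6,1)S — no occupied neighbors · (6,4)S 1/1 · (6,5)S 2/3 · (6,6)S 1/2
Sum over 25 agents: 1/1 + 1/3 + 1/3 + 2/3 + 2/2 + 1/2 + 1/3 + 2/3 + 2/3 + 0/2 + 0/1 + 1/3 + 2/2 + 2/3 + 2/3 + 1/2 + 0/3 + 2/3 + 1/2 + 1/1 + 1/3 + 2/3 + 1/1 + 2/3 + 1/2 = 14; mean = 14 ÷ 25 = 14/25 = 0.56 → 0.560.

0.560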